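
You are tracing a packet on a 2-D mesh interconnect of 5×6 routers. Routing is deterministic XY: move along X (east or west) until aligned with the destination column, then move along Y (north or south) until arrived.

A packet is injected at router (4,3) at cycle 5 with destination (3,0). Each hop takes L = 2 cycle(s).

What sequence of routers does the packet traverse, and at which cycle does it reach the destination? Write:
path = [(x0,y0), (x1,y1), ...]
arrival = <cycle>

[0] x=4 y=3 t=5
[1] x=3 y=3 t=7 →W
[2] x=3 y=2 t=9 →S
[3] x=3 y=1 t=11 →S
[4] x=3 y=0 t=13 →S

path = [(4,3), (3,3), (3,2), (3,1), (3,0)]
arrival = 13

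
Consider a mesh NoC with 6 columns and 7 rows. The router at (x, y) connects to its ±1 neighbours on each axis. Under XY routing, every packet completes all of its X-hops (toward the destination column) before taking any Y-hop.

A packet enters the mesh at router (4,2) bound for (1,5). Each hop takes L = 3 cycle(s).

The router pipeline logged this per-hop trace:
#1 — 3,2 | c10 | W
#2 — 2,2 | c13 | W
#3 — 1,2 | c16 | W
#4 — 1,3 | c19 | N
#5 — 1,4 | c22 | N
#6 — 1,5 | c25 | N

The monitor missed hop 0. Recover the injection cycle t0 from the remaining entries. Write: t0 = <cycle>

t0 = 7

The first recorded entry is hop 1 at cycle 10.
So t0 = 10 − 1·3 = 7.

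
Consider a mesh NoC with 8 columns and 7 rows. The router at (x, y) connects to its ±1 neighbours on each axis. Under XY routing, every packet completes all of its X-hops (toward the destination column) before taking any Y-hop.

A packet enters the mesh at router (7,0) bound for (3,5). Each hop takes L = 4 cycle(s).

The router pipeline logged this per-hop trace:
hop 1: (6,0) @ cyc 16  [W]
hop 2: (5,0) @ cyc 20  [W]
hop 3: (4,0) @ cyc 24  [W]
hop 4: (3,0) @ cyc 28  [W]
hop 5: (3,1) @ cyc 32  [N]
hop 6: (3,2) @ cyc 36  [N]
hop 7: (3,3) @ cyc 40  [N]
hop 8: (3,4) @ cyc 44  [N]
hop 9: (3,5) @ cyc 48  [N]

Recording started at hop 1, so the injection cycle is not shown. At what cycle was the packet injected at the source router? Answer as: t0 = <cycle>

cyc[1] = 16 and cyc[k] = t0 + k·L for every k.
Subtract one hop: t0 = 16 − 4 = 12.

t0 = 12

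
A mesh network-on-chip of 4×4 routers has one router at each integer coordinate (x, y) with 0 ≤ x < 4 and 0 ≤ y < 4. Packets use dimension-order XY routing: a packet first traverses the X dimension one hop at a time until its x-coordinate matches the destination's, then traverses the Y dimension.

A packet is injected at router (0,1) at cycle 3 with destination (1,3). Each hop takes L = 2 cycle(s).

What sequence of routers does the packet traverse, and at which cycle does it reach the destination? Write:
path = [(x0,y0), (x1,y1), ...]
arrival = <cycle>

hop 0: (0,1) @ cyc 3
hop 1: (1,1) @ cyc 5  [E]
hop 2: (1,2) @ cyc 7  [N]
hop 3: (1,3) @ cyc 9  [N]

path = [(0,1), (1,1), (1,2), (1,3)]
arrival = 9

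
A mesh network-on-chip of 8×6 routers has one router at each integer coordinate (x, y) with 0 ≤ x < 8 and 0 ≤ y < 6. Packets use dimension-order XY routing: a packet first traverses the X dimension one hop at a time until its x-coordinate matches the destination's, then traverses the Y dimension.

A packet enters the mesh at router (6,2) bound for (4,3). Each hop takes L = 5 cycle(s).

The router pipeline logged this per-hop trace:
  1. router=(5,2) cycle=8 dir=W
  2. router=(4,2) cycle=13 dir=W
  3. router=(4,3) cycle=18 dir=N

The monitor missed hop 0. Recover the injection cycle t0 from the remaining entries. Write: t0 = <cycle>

Hop 1 reached at cycle 8; hop k is at t0 + k·L.
So t0 = 8 − 1·5 = 3.

t0 = 3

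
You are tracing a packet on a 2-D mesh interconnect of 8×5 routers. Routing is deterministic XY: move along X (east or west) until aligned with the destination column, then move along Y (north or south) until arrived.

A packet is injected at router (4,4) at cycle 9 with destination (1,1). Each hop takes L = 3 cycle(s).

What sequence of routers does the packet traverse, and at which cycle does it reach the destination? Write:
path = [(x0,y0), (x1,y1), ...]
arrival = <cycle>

  0. router=(4,4) cycle=9 (inject)
  1. router=(3,4) cycle=12 dir=W
  2. router=(2,4) cycle=15 dir=W
  3. router=(1,4) cycle=18 dir=W
  4. router=(1,3) cycle=21 dir=S
  5. router=(1,2) cycle=24 dir=S
  6. router=(1,1) cycle=27 dir=S

path = [(4,4), (3,4), (2,4), (1,4), (1,3), (1,2), (1,1)]
arrival = 27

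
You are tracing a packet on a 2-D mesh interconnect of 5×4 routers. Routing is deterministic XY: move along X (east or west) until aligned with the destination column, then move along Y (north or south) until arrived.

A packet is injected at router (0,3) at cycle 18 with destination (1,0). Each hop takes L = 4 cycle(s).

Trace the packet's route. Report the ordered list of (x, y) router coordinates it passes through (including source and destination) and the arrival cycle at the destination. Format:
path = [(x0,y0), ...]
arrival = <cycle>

path = [(0,3), (1,3), (1,2), (1,1), (1,0)]
arrival = 34

#0 — 0,3 | c18
#1 — 1,3 | c22 | E
#2 — 1,2 | c26 | S
#3 — 1,1 | c30 | S
#4 — 1,0 | c34 | S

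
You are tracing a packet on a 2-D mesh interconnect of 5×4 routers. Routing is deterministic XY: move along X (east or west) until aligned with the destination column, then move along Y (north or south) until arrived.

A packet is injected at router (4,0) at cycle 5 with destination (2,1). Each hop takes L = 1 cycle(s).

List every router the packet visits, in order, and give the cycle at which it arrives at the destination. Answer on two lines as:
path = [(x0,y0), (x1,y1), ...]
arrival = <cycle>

path = [(4,0), (3,0), (2,0), (2,1)]
arrival = 8

hop 0: (4,0) @ cyc 5
hop 1: (3,0) @ cyc 6  [W]
hop 2: (2,0) @ cyc 7  [W]
hop 3: (2,1) @ cyc 8  [N]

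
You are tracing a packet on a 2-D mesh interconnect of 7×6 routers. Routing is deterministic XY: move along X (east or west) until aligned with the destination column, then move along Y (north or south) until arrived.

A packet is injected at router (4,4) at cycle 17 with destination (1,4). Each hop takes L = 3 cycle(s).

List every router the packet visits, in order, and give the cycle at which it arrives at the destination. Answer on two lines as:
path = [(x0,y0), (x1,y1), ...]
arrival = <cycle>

path = [(4,4), (3,4), (2,4), (1,4)]
arrival = 26

#0 — 4,4 | c17
#1 — 3,4 | c20 | W
#2 — 2,4 | c23 | W
#3 — 1,4 | c26 | W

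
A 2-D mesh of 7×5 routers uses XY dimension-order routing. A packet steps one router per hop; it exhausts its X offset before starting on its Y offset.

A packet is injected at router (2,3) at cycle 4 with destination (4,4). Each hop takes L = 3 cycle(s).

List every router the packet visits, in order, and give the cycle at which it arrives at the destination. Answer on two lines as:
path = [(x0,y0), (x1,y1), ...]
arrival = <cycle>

path = [(2,3), (3,3), (4,3), (4,4)]
arrival = 13

[0] x=2 y=3 t=4
[1] x=3 y=3 t=7 →E
[2] x=4 y=3 t=10 →E
[3] x=4 y=4 t=13 →N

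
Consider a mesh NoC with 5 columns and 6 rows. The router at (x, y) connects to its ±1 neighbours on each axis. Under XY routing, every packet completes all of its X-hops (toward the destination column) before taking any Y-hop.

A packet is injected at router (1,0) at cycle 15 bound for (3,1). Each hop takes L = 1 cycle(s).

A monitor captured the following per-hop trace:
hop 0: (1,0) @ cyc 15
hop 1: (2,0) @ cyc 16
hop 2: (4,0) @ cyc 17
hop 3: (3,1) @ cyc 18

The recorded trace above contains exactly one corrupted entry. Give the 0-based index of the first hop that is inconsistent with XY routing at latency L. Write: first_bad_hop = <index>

  1: Δx=+1 Δy=+0 Δt=1 [ok]
  2: Δx=+2 Δy=+0 Δt=1 [BAD: non-unit step]

first_bad_hop = 2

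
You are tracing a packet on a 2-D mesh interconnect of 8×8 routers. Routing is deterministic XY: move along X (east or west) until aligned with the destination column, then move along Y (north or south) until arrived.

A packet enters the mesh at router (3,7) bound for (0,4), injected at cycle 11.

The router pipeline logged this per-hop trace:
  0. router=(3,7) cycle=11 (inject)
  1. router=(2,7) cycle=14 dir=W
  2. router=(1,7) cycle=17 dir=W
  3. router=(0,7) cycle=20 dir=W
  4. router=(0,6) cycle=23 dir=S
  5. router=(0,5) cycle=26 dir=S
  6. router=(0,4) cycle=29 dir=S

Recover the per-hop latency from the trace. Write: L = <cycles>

Δcyc across hop 0→1: 14 − 11 = 3.
That increment is L by definition: L = 3.

L = 3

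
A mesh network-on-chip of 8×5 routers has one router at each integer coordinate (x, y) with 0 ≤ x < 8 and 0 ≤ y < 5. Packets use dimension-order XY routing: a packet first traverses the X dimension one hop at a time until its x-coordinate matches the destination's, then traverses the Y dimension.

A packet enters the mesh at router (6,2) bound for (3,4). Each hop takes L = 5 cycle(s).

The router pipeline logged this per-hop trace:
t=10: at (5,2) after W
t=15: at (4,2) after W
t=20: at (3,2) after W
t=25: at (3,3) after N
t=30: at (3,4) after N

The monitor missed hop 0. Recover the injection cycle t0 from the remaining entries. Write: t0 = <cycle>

cyc[1] = 10 and cyc[k] = t0 + k·L for every k.
Therefore t0 = 10 − L = 5.

t0 = 5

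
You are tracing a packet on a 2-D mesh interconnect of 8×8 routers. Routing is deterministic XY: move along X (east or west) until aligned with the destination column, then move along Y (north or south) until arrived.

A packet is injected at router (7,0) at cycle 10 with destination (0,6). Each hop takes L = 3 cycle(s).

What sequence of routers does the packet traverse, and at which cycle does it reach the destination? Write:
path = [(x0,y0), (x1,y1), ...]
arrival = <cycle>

hop 0: (7,0) @ cyc 10
hop 1: (6,0) @ cyc 13  [W]
hop 2: (5,0) @ cyc 16  [W]
hop 3: (4,0) @ cyc 19  [W]
hop 4: (3,0) @ cyc 22  [W]
hop 5: (2,0) @ cyc 25  [W]
hop 6: (1,0) @ cyc 28  [W]
hop 7: (0,0) @ cyc 31  [W]
hop 8: (0,1) @ cyc 34  [N]
hop 9: (0,2) @ cyc 37  [N]
hop 10: (0,3) @ cyc 40  [N]
hop 11: (0,4) @ cyc 43  [N]
hop 12: (0,5) @ cyc 46  [N]
hop 13: (0,6) @ cyc 49  [N]

path = [(7,0), (6,0), (5,0), (4,0), (3,0), (2,0), (1,0), (0,0), (0,1), (0,2), (0,3), (0,4), (0,5), (0,6)]
arrival = 49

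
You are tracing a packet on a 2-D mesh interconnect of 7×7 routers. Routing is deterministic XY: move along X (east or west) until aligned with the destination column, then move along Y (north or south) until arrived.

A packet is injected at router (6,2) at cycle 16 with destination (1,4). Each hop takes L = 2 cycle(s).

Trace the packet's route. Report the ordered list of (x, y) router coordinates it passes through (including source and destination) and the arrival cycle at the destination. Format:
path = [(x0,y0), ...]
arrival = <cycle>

path = [(6,2), (5,2), (4,2), (3,2), (2,2), (1,2), (1,3), (1,4)]
arrival = 30

t=16: at (6,2)
t=18: at (5,2) after W
t=20: at (4,2) after W
t=22: at (3,2) after W
t=24: at (2,2) after W
t=26: at (1,2) after W
t=28: at (1,3) after N
t=30: at (1,4) after N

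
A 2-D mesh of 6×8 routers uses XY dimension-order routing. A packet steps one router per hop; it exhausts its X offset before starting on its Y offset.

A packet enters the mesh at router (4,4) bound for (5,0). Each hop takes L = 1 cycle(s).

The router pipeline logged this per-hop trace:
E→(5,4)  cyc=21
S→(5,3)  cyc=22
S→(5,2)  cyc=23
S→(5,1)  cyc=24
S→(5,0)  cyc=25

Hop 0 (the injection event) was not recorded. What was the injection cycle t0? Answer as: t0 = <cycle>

The first recorded entry is hop 1 at cycle 21.
So t0 = 21 − 1·1 = 20.

t0 = 20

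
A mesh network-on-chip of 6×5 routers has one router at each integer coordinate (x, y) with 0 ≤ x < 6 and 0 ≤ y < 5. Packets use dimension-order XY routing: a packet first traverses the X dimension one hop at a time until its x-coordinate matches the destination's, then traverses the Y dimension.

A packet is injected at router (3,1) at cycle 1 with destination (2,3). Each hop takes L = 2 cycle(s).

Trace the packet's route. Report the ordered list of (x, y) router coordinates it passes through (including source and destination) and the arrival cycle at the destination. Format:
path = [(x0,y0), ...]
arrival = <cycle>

path = [(3,1), (2,1), (2,2), (2,3)]
arrival = 7

#0 — 3,1 | c1
#1 — 2,1 | c3 | W
#2 — 2,2 | c5 | N
#3 — 2,3 | c7 | N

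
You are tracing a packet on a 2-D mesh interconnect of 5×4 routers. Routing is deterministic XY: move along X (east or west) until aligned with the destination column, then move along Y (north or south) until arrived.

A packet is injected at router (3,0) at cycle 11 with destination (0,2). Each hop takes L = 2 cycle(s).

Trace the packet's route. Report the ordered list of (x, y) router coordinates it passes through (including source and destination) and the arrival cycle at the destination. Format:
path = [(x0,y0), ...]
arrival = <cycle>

path = [(3,0), (2,0), (1,0), (0,0), (0,1), (0,2)]
arrival = 21

#0 — 3,0 | c11
#1 — 2,0 | c13 | W
#2 — 1,0 | c15 | W
#3 — 0,0 | c17 | W
#4 — 0,1 | c19 | N
#5 — 0,2 | c21 | N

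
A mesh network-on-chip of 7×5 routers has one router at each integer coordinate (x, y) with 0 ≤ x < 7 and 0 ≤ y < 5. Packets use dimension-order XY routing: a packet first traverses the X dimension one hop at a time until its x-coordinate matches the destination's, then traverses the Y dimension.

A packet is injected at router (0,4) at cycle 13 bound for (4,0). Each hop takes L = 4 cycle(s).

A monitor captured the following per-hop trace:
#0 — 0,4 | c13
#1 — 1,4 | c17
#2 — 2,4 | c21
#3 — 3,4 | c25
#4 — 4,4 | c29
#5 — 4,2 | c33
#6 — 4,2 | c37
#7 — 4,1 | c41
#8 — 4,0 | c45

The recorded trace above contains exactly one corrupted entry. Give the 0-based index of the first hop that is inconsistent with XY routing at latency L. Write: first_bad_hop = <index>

first_bad_hop = 5

[1] (+1,+0) / 4c ⇒ ok
[2] (+1,+0) / 4c ⇒ ok
[3] (+1,+0) / 4c ⇒ ok
[4] (+1,+0) / 4c ⇒ ok
[5] (+0,-2) / 4c ⇒ BAD: non-unit step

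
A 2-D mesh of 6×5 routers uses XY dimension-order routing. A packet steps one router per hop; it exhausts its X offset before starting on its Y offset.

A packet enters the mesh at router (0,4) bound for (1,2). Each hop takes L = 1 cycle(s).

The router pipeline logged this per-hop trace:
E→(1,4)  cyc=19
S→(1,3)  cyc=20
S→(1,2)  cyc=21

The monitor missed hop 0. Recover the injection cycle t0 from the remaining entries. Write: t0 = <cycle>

At hop 1 the cycle is 19; in general cyc_k = t0 + kL.
So t0 = 19 − 1·1 = 18.

t0 = 18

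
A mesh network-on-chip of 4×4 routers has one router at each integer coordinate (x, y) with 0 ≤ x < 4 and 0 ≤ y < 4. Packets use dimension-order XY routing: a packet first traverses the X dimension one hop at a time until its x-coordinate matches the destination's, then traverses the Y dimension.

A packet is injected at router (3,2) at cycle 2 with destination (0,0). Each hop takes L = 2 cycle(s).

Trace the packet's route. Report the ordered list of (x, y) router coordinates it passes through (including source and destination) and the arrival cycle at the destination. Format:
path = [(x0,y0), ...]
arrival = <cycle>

path = [(3,2), (2,2), (1,2), (0,2), (0,1), (0,0)]
arrival = 12

t=2: at (3,2)
t=4: at (2,2) after W
t=6: at (1,2) after W
t=8: at (0,2) after W
t=10: at (0,1) after S
t=12: at (0,0) after S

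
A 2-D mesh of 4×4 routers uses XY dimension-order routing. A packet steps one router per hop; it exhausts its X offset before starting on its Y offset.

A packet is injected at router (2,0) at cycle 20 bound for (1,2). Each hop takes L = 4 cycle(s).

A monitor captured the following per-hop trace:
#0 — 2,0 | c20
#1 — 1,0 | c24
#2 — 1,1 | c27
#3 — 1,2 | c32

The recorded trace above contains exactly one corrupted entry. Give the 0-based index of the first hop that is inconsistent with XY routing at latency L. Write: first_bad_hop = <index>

check 1→ d=(-1,0) cyc+4: ok
check 2→ d=(0,1) cyc+3: BAD: Δcyc=3≠L

first_bad_hop = 2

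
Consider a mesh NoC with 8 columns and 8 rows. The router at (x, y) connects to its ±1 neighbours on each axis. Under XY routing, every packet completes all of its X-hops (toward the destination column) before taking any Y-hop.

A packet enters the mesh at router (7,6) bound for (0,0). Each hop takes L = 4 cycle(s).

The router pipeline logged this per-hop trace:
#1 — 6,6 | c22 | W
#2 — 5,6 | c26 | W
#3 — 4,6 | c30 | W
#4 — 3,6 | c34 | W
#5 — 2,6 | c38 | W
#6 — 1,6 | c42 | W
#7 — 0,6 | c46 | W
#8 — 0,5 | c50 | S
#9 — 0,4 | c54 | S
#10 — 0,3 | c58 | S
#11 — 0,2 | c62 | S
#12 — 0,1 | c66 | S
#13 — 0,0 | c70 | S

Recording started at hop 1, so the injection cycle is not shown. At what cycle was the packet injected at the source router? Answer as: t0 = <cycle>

t0 = 18

cyc[1] = 22 and cyc[k] = t0 + k·L for every k.
Therefore t0 = 22 − L = 18.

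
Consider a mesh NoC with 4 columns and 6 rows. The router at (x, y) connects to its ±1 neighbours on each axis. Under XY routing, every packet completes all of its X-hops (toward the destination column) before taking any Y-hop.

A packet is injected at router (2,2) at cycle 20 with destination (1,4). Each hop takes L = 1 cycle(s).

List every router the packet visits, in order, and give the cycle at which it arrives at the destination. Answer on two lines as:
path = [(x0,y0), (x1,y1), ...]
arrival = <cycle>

  0. router=(2,2) cycle=20 (inject)
  1. router=(1,2) cycle=21 dir=W
  2. router=(1,3) cycle=22 dir=N
  3. router=(1,4) cycle=23 dir=N

path = [(2,2), (1,2), (1,3), (1,4)]
arrival = 23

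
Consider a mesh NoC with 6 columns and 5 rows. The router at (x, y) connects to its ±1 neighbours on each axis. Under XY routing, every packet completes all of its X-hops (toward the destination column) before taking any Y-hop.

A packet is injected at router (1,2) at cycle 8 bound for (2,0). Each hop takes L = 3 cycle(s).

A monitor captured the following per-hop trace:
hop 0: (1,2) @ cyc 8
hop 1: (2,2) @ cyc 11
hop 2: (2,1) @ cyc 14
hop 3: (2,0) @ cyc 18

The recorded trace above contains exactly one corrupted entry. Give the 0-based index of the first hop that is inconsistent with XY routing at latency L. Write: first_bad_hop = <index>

first_bad_hop = 3

  1: Δx=+1 Δy=+0 Δt=3 [ok]
  2: Δx=+0 Δy=-1 Δt=3 [ok]
  3: Δx=+0 Δy=-1 Δt=4 [BAD: Δcyc=4≠L]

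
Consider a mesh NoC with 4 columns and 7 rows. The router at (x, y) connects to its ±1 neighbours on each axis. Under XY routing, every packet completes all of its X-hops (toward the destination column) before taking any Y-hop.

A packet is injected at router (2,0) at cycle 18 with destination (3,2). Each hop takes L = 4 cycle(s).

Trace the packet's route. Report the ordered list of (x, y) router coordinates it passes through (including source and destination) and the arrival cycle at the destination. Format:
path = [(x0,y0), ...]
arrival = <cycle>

path = [(2,0), (3,0), (3,1), (3,2)]
arrival = 30

hop 0: (2,0) @ cyc 18
hop 1: (3,0) @ cyc 22  [E]
hop 2: (3,1) @ cyc 26  [N]
hop 3: (3,2) @ cyc 30  [N]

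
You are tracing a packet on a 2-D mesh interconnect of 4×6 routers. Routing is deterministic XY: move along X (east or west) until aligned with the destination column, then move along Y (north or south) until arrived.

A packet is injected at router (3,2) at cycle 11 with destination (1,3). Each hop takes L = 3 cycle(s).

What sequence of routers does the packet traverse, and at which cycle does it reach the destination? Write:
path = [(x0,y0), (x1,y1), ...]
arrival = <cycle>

src (3,2)  cyc=11
W→(2,2)  cyc=14
W→(1,2)  cyc=17
N→(1,3)  cyc=20

path = [(3,2), (2,2), (1,2), (1,3)]
arrival = 20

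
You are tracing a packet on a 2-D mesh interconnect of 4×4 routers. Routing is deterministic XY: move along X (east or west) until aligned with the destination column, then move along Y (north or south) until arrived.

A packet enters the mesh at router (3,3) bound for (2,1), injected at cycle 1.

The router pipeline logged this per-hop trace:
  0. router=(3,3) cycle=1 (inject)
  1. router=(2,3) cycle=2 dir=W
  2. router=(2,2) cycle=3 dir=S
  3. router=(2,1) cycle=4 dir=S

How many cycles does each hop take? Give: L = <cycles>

L = 1

Δcyc across hop 0→1: 2 − 1 = 1.
Each hop adds L, hence L = 1.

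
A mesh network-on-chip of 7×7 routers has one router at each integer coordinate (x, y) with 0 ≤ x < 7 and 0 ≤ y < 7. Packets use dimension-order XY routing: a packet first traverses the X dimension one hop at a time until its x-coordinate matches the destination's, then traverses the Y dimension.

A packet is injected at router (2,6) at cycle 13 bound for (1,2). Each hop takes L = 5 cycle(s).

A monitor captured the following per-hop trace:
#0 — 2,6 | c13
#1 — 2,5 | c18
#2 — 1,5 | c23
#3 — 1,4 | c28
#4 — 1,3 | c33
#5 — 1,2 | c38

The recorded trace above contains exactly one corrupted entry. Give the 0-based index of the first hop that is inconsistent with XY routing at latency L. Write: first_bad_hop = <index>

first_bad_hop = 1

[1] (+0,-1) / 5c ⇒ BAD: Y-move but x=2≠1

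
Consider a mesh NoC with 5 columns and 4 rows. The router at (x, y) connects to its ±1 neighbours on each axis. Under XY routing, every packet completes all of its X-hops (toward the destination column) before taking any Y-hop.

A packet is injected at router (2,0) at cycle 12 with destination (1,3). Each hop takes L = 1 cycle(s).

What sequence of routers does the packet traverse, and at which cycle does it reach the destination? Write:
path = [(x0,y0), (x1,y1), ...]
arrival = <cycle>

hop 0: (2,0) @ cyc 12
hop 1: (1,0) @ cyc 13  [W]
hop 2: (1,1) @ cyc 14  [N]
hop 3: (1,2) @ cyc 15  [N]
hop 4: (1,3) @ cyc 16  [N]

path = [(2,0), (1,0), (1,1), (1,2), (1,3)]
arrival = 16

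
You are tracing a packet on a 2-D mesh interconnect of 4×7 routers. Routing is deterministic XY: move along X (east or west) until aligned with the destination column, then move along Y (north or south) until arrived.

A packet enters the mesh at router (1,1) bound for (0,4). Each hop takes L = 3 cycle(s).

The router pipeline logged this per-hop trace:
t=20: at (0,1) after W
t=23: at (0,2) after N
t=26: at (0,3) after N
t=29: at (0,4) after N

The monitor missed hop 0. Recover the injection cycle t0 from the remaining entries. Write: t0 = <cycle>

cyc[1] = 20 and cyc[k] = t0 + k·L for every k.
So t0 = 20 − 1·3 = 17.

t0 = 17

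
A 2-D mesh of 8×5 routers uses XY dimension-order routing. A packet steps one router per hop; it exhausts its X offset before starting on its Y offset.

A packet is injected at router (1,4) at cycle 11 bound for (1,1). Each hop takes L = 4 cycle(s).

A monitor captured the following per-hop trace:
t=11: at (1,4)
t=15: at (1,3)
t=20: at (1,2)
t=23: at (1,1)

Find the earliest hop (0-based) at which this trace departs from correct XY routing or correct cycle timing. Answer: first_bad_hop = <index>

[1] (+0,-1) / 4c ⇒ ok
[2] (+0,-1) / 5c ⇒ BAD: Δcyc=5≠L

first_bad_hop = 2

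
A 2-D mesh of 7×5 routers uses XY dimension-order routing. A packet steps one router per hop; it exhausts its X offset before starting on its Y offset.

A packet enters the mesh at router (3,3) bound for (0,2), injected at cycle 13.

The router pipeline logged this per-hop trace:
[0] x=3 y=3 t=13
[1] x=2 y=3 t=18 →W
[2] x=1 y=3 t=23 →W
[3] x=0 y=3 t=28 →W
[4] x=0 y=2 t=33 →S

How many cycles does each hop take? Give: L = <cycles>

L = 5

From hop 0 (13) to hop 1 (18): +5 cycles.
Per-hop latency L = Δcyc = 5.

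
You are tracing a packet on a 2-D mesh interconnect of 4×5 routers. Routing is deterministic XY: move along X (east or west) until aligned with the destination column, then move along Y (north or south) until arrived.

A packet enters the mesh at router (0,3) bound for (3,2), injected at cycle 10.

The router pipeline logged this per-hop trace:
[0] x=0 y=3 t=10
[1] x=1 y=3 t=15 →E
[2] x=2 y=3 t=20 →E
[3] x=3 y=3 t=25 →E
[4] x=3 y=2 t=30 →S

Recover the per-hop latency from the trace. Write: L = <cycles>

L = 5

From hop 0 (10) to hop 1 (15): +5 cycles.
Each hop adds L, hence L = 5.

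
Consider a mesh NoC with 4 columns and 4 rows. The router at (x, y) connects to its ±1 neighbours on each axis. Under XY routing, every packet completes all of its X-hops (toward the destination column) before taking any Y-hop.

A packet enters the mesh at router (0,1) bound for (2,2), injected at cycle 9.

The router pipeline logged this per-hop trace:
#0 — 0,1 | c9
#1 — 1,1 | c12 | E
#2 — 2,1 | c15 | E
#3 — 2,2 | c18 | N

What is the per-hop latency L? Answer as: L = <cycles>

L = 3

Between hops 0 and 1 the cycle counter advances 12 − 9 = 3.
Each hop adds L, hence L = 3.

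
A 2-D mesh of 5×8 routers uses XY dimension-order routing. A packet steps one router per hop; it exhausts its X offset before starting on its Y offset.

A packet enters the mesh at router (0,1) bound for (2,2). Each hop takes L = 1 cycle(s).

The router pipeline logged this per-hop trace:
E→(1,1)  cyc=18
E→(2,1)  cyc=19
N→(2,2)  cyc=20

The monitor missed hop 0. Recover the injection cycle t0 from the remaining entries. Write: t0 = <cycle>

At hop 1 the cycle is 18; in general cyc_k = t0 + kL.
So t0 = 18 − 1·1 = 17.

t0 = 17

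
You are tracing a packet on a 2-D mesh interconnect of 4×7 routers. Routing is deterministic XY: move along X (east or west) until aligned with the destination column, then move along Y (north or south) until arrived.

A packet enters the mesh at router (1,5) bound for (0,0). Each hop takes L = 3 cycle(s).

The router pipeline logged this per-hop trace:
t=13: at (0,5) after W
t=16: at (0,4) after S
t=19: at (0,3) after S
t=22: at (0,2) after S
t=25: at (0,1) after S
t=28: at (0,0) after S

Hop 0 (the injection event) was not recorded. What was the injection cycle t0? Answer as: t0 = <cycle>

Hop 1 reached at cycle 13; hop k is at t0 + k·L.
Therefore t0 = 13 − L = 10.

t0 = 10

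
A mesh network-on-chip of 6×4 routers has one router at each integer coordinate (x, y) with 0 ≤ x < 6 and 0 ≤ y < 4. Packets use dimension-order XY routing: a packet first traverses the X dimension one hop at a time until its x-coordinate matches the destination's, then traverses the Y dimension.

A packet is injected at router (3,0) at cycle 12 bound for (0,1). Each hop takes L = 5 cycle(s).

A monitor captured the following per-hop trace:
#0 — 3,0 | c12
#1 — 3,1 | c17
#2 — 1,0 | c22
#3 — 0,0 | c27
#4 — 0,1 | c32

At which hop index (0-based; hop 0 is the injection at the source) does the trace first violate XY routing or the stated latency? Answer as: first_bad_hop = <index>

  1: Δx=+0 Δy=+1 Δt=5 [BAD: Y-move but x=3≠0]

first_bad_hop = 1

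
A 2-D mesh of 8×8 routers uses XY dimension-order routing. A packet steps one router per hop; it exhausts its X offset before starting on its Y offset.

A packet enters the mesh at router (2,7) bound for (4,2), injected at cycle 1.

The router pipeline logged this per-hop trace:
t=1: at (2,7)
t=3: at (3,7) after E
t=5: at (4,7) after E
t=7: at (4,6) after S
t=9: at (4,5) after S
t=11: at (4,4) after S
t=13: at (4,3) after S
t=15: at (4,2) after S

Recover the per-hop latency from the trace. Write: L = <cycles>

Between hops 0 and 1 the cycle counter advances 3 − 1 = 2.
That increment is L by definition: L = 2.

L = 2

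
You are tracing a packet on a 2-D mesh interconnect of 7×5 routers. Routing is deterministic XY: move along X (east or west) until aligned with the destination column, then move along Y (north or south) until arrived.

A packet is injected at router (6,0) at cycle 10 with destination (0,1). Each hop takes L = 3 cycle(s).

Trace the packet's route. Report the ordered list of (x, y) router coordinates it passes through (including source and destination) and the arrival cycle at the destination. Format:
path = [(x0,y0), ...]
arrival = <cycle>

path = [(6,0), (5,0), (4,0), (3,0), (2,0), (1,0), (0,0), (0,1)]
arrival = 31

#0 — 6,0 | c10
#1 — 5,0 | c13 | W
#2 — 4,0 | c16 | W
#3 — 3,0 | c19 | W
#4 — 2,0 | c22 | W
#5 — 1,0 | c25 | W
#6 — 0,0 | c28 | W
#7 — 0,1 | c31 | N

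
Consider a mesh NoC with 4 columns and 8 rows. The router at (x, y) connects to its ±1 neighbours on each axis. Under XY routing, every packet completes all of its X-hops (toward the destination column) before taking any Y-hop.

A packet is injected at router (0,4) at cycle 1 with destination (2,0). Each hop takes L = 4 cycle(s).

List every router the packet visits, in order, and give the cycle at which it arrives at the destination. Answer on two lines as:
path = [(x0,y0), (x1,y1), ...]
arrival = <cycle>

path = [(0,4), (1,4), (2,4), (2,3), (2,2), (2,1), (2,0)]
arrival = 25

src (0,4)  cyc=1
E→(1,4)  cyc=5
E→(2,4)  cyc=9
S→(2,3)  cyc=13
S→(2,2)  cyc=17
S→(2,1)  cyc=21
S→(2,0)  cyc=25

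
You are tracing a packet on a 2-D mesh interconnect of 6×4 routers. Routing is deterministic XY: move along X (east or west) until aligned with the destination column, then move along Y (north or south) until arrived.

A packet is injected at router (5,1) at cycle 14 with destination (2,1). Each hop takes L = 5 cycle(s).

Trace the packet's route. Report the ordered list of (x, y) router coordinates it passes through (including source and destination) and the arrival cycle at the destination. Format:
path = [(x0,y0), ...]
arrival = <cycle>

  0. router=(5,1) cycle=14 (inject)
  1. router=(4,1) cycle=19 dir=W
  2. router=(3,1) cycle=24 dir=W
  3. router=(2,1) cycle=29 dir=W

path = [(5,1), (4,1), (3,1), (2,1)]
arrival = 29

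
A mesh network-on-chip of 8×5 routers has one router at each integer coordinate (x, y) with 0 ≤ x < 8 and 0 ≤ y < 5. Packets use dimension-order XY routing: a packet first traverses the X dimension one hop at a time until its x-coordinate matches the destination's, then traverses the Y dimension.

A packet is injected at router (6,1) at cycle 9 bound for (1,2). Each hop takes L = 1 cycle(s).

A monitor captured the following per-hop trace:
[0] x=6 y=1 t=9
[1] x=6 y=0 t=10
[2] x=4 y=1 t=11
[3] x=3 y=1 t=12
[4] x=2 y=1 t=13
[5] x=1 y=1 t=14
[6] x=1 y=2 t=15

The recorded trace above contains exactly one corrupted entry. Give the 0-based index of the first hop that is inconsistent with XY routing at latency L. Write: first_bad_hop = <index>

[1] (+0,-1) / 1c ⇒ BAD: Y-move but x=6≠1

first_bad_hop = 1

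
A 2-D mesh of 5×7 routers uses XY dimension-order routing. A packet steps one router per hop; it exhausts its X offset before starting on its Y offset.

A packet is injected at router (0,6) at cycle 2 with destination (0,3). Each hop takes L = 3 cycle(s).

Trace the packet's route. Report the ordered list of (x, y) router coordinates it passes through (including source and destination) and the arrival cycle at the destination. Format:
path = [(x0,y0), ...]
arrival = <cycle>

path = [(0,6), (0,5), (0,4), (0,3)]
arrival = 11

[0] x=0 y=6 t=2
[1] x=0 y=5 t=5 →S
[2] x=0 y=4 t=8 →S
[3] x=0 y=3 t=11 →S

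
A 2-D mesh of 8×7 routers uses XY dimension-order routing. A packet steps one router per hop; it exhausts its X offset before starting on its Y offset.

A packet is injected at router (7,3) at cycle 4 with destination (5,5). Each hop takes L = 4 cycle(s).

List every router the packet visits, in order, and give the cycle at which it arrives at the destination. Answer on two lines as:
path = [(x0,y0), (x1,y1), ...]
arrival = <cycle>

[0] x=7 y=3 t=4
[1] x=6 y=3 t=8 →W
[2] x=5 y=3 t=12 →W
[3] x=5 y=4 t=16 →N
[4] x=5 y=5 t=20 →N

path = [(7,3), (6,3), (5,3), (5,4), (5,5)]
arrival = 20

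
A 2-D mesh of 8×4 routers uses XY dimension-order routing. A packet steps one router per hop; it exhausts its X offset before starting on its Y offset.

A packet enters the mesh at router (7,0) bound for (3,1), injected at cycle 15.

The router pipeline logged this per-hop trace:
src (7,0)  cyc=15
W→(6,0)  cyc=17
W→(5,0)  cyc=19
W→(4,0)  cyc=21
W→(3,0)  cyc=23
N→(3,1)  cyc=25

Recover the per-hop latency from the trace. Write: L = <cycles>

L = 2

From hop 0 (15) to hop 1 (17): +2 cycles.
That increment is L by definition: L = 2.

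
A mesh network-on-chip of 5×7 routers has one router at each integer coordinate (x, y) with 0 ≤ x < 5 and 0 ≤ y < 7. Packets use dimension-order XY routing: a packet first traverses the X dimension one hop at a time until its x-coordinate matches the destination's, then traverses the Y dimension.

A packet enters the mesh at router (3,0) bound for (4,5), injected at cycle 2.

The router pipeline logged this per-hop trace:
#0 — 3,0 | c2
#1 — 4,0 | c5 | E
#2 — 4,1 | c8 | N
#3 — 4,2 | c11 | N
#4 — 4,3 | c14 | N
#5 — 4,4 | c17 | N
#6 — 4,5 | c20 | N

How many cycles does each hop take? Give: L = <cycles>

L = 3

cyc[1] − cyc[0] = 5 − 2 = 3.
That increment is L by definition: L = 3.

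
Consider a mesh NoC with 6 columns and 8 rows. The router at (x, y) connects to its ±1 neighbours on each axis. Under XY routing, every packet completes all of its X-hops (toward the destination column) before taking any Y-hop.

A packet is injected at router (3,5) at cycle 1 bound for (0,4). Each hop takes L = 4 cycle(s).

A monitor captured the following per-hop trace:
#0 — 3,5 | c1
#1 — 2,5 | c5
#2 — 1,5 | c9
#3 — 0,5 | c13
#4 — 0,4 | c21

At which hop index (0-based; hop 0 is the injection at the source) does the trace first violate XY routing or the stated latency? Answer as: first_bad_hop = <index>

[1] (-1,+0) / 4c ⇒ ok
[2] (-1,+0) / 4c ⇒ ok
[3] (-1,+0) / 4c ⇒ ok
[4] (+0,-1) / 8c ⇒ BAD: Δcyc=8≠L

first_bad_hop = 4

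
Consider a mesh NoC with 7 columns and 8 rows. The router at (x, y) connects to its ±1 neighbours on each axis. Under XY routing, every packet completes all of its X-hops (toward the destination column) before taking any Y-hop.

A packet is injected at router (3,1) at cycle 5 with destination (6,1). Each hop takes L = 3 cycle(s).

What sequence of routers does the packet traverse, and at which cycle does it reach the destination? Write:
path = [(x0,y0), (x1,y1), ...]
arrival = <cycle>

#0 — 3,1 | c5
#1 — 4,1 | c8 | E
#2 — 5,1 | c11 | E
#3 — 6,1 | c14 | E

path = [(3,1), (4,1), (5,1), (6,1)]
arrival = 14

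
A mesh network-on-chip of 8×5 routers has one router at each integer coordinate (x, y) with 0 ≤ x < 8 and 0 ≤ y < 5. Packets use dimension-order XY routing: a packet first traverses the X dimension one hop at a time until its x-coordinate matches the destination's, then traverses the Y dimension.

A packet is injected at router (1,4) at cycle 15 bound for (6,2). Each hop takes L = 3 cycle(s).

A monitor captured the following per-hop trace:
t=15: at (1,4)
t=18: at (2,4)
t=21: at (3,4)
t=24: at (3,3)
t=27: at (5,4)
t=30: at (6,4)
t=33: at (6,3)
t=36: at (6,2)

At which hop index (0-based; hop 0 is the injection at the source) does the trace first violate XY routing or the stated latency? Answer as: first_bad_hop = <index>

first_bad_hop = 3

  1: Δx=+1 Δy=+0 Δt=3 [ok]
  2: Δx=+1 Δy=+0 Δt=3 [ok]
  3: Δx=+0 Δy=-1 Δt=3 [BAD: Y-move but x=3≠6]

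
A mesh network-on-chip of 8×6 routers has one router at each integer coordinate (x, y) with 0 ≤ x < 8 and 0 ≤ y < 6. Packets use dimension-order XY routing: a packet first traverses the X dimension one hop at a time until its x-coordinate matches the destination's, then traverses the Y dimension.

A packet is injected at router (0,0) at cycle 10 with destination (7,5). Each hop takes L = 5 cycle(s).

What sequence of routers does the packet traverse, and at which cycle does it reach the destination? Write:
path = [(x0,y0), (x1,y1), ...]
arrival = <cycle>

t=10: at (0,0)
t=15: at (1,0) after E
t=20: at (2,0) after E
t=25: at (3,0) after E
t=30: at (4,0) after E
t=35: at (5,0) after E
t=40: at (6,0) after E
t=45: at (7,0) after E
t=50: at (7,1) after N
t=55: at (7,2) after N
t=60: at (7,3) after N
t=65: at (7,4) after N
t=70: at (7,5) after N

path = [(0,0), (1,0), (2,0), (3,0), (4,0), (5,0), (6,0), (7,0), (7,1), (7,2), (7,3), (7,4), (7,5)]
arrival = 70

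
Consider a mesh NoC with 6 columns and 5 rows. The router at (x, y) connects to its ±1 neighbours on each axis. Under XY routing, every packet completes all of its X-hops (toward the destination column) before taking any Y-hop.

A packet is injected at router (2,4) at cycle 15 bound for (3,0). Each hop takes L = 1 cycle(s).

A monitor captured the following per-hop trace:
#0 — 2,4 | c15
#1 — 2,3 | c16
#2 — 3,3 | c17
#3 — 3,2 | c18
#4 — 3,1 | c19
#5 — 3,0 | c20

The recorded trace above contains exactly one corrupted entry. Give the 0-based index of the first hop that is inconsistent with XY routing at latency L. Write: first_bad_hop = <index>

first_bad_hop = 1

hop 1: step (+0,-1), +1 cyc — BAD: Y-move but x=2≠3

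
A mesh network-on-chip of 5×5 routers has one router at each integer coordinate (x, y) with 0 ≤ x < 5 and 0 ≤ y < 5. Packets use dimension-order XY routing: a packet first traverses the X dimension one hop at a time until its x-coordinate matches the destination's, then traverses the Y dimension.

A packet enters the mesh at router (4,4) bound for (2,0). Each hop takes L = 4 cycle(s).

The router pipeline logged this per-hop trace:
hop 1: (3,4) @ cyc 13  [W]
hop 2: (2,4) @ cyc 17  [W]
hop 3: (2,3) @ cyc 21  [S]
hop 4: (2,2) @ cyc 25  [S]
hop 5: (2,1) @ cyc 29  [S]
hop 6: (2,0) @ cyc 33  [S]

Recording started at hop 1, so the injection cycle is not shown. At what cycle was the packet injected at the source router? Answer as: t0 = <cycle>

Hop 1 reached at cycle 13; hop k is at t0 + k·L.
So t0 = 13 − 1·4 = 9.

t0 = 9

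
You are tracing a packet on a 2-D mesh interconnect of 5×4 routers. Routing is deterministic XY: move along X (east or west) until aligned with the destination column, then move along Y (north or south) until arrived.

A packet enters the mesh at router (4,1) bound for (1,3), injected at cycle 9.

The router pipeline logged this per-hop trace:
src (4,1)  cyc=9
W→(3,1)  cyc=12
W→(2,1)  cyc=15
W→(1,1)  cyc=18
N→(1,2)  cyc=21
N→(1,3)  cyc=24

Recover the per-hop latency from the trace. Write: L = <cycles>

From hop 0 (9) to hop 1 (12): +3 cycles.
Per-hop latency L = Δcyc = 3.

L = 3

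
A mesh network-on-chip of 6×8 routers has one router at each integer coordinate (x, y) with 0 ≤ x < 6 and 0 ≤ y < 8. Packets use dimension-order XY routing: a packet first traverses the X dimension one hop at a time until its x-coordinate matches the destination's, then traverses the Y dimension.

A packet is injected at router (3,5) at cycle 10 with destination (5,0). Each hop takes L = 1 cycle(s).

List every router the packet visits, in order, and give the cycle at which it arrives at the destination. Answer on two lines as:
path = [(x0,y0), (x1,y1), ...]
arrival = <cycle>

path = [(3,5), (4,5), (5,5), (5,4), (5,3), (5,2), (5,1), (5,0)]
arrival = 17

t=10: at (3,5)
t=11: at (4,5) after E
t=12: at (5,5) after E
t=13: at (5,4) after S
t=14: at (5,3) after S
t=15: at (5,2) after S
t=16: at (5,1) after S
t=17: at (5,0) after S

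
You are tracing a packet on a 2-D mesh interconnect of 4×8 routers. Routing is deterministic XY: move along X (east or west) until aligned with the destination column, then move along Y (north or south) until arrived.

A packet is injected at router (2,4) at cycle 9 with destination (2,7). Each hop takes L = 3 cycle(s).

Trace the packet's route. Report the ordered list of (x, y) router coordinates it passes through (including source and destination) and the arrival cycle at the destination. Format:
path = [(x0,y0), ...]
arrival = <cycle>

[0] x=2 y=4 t=9
[1] x=2 y=5 t=12 →N
[2] x=2 y=6 t=15 →N
[3] x=2 y=7 t=18 →N

path = [(2,4), (2,5), (2,6), (2,7)]
arrival = 18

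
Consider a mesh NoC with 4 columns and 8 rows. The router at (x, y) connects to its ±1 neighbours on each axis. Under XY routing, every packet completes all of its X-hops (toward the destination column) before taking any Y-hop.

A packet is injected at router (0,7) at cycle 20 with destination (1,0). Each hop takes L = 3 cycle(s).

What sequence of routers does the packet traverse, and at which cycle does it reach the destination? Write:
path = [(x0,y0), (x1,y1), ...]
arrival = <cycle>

t=20: at (0,7)
t=23: at (1,7) after E
t=26: at (1,6) after S
t=29: at (1,5) after S
t=32: at (1,4) after S
t=35: at (1,3) after S
t=38: at (1,2) after S
t=41: at (1,1) after S
t=44: at (1,0) after S

path = [(0,7), (1,7), (1,6), (1,5), (1,4), (1,3), (1,2), (1,1), (1,0)]
arrival = 44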